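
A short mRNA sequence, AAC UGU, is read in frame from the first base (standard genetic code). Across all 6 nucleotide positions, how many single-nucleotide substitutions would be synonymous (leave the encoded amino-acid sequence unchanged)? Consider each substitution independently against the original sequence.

2

Codon 1 (AAC, Asn): 1 synonymous substitution.
Codon 2 (UGU, Cys): 1 synonymous substitution.
Total: 1 + 1 = 2.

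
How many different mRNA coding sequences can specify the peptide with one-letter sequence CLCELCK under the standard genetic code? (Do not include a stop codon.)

1152

Cys: 2 codons.
Leu: 6 codons.
Cys: 2 codons.
Glu: 2 codons.
Leu: 6 codons.
Cys: 2 codons.
Lys: 2 codons.
2 × 6 × 2 × 2 × 6 × 2 × 2 = 1152.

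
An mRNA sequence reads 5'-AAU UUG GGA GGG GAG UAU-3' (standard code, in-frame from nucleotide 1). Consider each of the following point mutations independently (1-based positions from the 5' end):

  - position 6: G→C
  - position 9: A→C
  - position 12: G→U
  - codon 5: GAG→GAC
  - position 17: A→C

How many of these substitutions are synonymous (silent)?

2

Codon 2: UUG (Leu) → UUC (Phe) — missense.
Codon 3: GGA (Gly) → GGC (Gly) — synonymous.
Codon 4: GGG (Gly) → GGU (Gly) — synonymous.
Codon 5: GAG (Glu) → GAC (Asp) — missense.
Codon 6: UAU (Tyr) → UCU (Ser) — missense.
Synonymous: 2 of 5.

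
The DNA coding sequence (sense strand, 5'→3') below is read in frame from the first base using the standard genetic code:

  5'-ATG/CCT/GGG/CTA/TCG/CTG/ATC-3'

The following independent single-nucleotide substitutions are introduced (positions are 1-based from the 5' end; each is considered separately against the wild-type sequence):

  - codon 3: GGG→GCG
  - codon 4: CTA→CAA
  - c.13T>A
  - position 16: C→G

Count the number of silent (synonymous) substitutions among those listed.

Codon 3: GGG (Gly) → GCG (Ala) — missense.
Codon 4: CTA (Leu) → CAA (Gln) — missense.
Codon 5: TCG (Ser) → ACG (Thr) — missense.
Codon 6: CTG (Leu) → GTG (Val) — missense.
Synonymous: 0 of 4.

0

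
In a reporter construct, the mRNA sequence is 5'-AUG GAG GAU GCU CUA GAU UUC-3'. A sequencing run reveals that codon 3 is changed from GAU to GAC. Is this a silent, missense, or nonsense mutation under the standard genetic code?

Position 9 falls in codon 3: GAU → Asp.
After the substitution the codon is GAC → Asp.
Both encode Asp, so the change is synonymous.

silent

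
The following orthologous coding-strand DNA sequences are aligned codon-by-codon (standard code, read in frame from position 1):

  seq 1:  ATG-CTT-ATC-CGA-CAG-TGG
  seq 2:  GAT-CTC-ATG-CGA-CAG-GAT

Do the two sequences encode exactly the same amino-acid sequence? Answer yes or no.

no

Codon 1: ATG Met / GAT Asp — nonsynonymous.
Codon 2: CTT Leu / CTC Leu — synonymous.
Codon 3: ATC Ile / ATG Met — nonsynonymous.
Codon 4: CGA Arg / CGA Arg — identical.
Codon 5: CAG Gln / CAG Gln — identical.
Codon 6: TGG Trp / GAT Asp — nonsynonymous.
Nonsynonymous differences: 3 → different protein.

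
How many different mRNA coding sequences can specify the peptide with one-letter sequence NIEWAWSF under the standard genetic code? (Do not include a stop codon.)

Asn: 2 codons.
Ile: 3 codons.
Glu: 2 codons.
Trp: 1 codon.
Ala: 4 codons.
Trp: 1 codon.
Ser: 6 codons.
Phe: 2 codons.
2 × 3 × 2 × 1 × 4 × 1 × 6 × 2 = 576.

576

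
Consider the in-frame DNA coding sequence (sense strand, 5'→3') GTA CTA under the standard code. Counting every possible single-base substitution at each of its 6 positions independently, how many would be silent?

7

Codon 1 (GTA, Val): 3 synonymous substitutions.
Codon 2 (CTA, Leu): 4 synonymous substitutions.
Total: 3 + 4 = 7.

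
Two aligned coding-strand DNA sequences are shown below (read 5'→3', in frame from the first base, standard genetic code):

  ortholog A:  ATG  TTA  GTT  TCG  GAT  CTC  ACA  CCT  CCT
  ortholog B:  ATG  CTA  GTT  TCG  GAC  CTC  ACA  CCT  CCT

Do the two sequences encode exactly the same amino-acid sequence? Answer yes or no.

yes

Codon 1: ATG Met / ATG Met — identical.
Codon 2: TTA Leu / CTA Leu — synonymous.
Codon 3: GTT Val / GTT Val — identical.
Codon 4: TCG Ser / TCG Ser — identical.
Codon 5: GAT Asp / GAC Asp — synonymous.
Codon 6: CTC Leu / CTC Leu — identical.
Codon 7: ACA Thr / ACA Thr — identical.
Codon 8: CCT Pro / CCT Pro — identical.
Codon 9: CCT Pro / CCT Pro — identical.
Nonsynonymous differences: 0 → same protein.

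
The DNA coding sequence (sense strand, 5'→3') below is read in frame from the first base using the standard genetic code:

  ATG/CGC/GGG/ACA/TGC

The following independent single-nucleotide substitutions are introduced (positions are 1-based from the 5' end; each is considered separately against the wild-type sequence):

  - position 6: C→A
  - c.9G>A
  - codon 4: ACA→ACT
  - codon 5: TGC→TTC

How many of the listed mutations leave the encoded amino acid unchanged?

3

Codon 2: CGC (Arg) → CGA (Arg) — synonymous.
Codon 3: GGG (Gly) → GGA (Gly) — synonymous.
Codon 4: ACA (Thr) → ACT (Thr) — synonymous.
Codon 5: TGC (Cys) → TTC (Phe) — missense.
Synonymous: 3 of 4.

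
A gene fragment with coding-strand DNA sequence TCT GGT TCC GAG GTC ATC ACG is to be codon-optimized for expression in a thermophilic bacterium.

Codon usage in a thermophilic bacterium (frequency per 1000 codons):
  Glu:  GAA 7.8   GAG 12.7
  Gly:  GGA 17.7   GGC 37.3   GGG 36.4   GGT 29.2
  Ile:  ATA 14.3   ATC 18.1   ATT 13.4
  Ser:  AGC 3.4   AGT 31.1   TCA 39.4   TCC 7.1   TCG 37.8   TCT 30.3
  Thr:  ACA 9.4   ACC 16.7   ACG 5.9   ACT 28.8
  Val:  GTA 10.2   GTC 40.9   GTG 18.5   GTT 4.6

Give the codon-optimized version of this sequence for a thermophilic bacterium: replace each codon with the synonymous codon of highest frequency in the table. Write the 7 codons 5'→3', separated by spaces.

TCA GGC TCA GAG GTC ATC ACT

Codon 1 (Ser): best is TCA at 39.4.
Codon 2 (Gly): best is GGC at 37.3.
Codon 3 (Ser): best is TCA at 39.4.
Codon 4 (Glu): best is GAG at 12.7.
Codon 5 (Val): best is GTC at 40.9.
Codon 6 (Ile): best is ATC at 18.1.
Codon 7 (Thr): best is ACT at 28.8.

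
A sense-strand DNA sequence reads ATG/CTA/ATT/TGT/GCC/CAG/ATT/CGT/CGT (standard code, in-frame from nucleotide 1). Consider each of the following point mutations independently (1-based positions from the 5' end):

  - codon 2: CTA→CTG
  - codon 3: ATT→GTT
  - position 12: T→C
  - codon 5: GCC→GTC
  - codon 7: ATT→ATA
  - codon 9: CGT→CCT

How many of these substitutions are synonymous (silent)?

3

Codon 2: CTA (Leu) → CTG (Leu) — synonymous.
Codon 3: ATT (Ile) → GTT (Val) — missense.
Codon 4: TGT (Cys) → TGC (Cys) — synonymous.
Codon 5: GCC (Ala) → GTC (Val) — missense.
Codon 7: ATT (Ile) → ATA (Ile) — synonymous.
Codon 9: CGT (Arg) → CCT (Pro) — missense.
Synonymous: 3 of 6.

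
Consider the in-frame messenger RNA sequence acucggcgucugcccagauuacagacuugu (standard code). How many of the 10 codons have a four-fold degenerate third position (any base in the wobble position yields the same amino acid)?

Codon 1 ACU (Thr): third position 4-fold.
Codon 2 CGG (Arg): third position 4-fold.
Codon 3 CGU (Arg): third position 4-fold.
Codon 4 CUG (Leu): third position 4-fold.
Codon 5 CCC (Pro): third position 4-fold.
Codon 6 AGA (Arg): third position 2-fold.
Codon 7 UUA (Leu): third position 2-fold.
Codon 8 CAG (Gln): third position 2-fold.
Codon 9 ACU (Thr): third position 4-fold.
Codon 10 UGU (Cys): third position 2-fold.
Four-fold degenerate third positions: 6.

6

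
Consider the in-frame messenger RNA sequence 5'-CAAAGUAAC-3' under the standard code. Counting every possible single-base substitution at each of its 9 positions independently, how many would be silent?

Codon 1 (CAA, Gln): 1 synonymous substitution.
Codon 2 (AGU, Ser): 1 synonymous substitution.
Codon 3 (AAC, Asn): 1 synonymous substitution.
Total: 1 + 1 + 1 = 3.

3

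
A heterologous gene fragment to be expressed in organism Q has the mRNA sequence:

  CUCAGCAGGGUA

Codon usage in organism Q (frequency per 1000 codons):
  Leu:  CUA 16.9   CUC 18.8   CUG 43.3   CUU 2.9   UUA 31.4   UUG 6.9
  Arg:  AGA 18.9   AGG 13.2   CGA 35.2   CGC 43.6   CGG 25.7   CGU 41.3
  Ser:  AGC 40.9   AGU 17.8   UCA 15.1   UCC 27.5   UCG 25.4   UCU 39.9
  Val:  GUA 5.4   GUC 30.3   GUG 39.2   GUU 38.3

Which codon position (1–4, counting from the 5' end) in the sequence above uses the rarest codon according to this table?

Codon 1 CUC (Leu): 18.8 per 1000.
Codon 2 AGC (Ser): 40.9 per 1000.
Codon 3 AGG (Arg): 13.2 per 1000.
Codon 4 GUA (Val): 5.4 per 1000.
Lowest frequency is 5.4 at codon 4.

4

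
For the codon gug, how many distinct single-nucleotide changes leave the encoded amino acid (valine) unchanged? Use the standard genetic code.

Position 1: none → 0 synonymous.
Position 2: none → 0 synonymous.
Position 3: GUU, GUC, GUA → 3 synonymous.
Total: 0 + 0 + 3 = 3.

3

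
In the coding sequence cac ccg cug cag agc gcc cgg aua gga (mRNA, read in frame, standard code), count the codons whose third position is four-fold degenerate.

Codon 1 CAC (His): third position 2-fold.
Codon 2 CCG (Pro): third position 4-fold.
Codon 3 CUG (Leu): third position 4-fold.
Codon 4 CAG (Gln): third position 2-fold.
Codon 5 AGC (Ser): third position 2-fold.
Codon 6 GCC (Ala): third position 4-fold.
Codon 7 CGG (Arg): third position 4-fold.
Codon 8 AUA (Ile): third position 3-fold.
Codon 9 GGA (Gly): third position 4-fold.
Four-fold degenerate third positions: 5.

5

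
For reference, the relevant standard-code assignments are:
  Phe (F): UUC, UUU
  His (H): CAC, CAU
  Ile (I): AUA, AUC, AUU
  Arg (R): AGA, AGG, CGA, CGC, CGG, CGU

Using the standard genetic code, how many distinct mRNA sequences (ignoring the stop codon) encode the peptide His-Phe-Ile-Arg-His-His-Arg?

His: 2 codons.
Phe: 2 codons.
Ile: 3 codons.
Arg: 6 codons.
His: 2 codons.
His: 2 codons.
Arg: 6 codons.
2 × 2 × 3 × 6 × 2 × 2 × 6 = 1728.

1728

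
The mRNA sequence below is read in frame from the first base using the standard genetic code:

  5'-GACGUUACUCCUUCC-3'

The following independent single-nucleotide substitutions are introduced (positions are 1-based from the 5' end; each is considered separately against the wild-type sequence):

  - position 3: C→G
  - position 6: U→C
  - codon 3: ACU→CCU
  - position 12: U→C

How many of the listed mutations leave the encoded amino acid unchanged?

2

Codon 1: GAC (Asp) → GAG (Glu) — missense.
Codon 2: GUU (Val) → GUC (Val) — synonymous.
Codon 3: ACU (Thr) → CCU (Pro) — missense.
Codon 4: CCU (Pro) → CCC (Pro) — synonymous.
Synonymous: 2 of 4.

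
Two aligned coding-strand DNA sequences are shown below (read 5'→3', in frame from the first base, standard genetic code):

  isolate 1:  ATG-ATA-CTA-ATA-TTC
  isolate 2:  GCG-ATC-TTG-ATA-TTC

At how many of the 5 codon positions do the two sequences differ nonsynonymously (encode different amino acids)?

Codon 1: ATG Met / GCG Ala — nonsynonymous.
Codon 2: ATA Ile / ATC Ile — synonymous.
Codon 3: CTA Leu / TTG Leu — synonymous.
Codon 4: ATA Ile / ATA Ile — identical.
Codon 5: TTC Phe / TTC Phe — identical.
Nonsynonymous differences: 1.

1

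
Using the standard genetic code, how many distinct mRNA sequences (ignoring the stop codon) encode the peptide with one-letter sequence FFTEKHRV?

3072

Phe: 2 codons.
Phe: 2 codons.
Thr: 4 codons.
Glu: 2 codons.
Lys: 2 codons.
His: 2 codons.
Arg: 6 codons.
Val: 4 codons.
2 × 2 × 4 × 2 × 2 × 2 × 6 × 4 = 3072.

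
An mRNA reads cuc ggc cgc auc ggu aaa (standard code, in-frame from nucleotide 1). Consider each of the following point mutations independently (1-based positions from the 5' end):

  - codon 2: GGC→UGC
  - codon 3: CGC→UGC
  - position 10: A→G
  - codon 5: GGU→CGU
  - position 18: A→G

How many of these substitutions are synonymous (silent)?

Codon 2: GGC (Gly) → UGC (Cys) — missense.
Codon 3: CGC (Arg) → UGC (Cys) — missense.
Codon 4: AUC (Ile) → GUC (Val) — missense.
Codon 5: GGU (Gly) → CGU (Arg) — missense.
Codon 6: AAA (Lys) → AAG (Lys) — synonymous.
Synonymous: 1 of 5.

1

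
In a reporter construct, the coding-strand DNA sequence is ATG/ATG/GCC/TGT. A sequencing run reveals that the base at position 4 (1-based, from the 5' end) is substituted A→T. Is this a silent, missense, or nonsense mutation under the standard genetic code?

Position 4 falls in codon 2: ATG → Met.
After the substitution the codon is TTG → Leu.
Met ≠ Leu, so this is a missense mutation.

missense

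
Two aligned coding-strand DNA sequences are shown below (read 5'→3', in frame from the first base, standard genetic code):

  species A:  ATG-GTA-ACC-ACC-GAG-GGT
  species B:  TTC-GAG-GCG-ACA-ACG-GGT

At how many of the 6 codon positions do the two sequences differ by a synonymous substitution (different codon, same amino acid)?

1

Codon 1: ATG Met / TTC Phe — nonsynonymous.
Codon 2: GTA Val / GAG Glu — nonsynonymous.
Codon 3: ACC Thr / GCG Ala — nonsynonymous.
Codon 4: ACC Thr / ACA Thr — synonymous.
Codon 5: GAG Glu / ACG Thr — nonsynonymous.
Codon 6: GGT Gly / GGT Gly — identical.
Synonymous differences: 1.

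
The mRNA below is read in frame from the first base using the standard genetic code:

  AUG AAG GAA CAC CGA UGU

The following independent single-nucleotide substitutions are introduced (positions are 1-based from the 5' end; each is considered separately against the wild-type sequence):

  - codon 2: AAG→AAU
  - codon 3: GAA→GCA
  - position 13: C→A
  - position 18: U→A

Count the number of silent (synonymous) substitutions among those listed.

Codon 2: AAG (Lys) → AAU (Asn) — missense.
Codon 3: GAA (Glu) → GCA (Ala) — missense.
Codon 5: CGA (Arg) → AGA (Arg) — synonymous.
Codon 6: UGU (Cys) → UGA (Stop) — nonsense.
Synonymous: 1 of 4.

1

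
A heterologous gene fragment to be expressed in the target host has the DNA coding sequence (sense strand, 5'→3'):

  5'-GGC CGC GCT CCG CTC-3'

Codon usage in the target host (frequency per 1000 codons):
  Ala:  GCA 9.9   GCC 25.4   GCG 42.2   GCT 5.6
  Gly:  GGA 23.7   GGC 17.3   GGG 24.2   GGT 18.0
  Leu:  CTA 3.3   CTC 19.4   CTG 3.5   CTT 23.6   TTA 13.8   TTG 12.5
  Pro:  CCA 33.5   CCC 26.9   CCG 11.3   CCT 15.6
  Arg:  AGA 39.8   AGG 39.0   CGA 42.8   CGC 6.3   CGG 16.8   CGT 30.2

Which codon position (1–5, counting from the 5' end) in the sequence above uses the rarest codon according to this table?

3

Codon 1 GGC (Gly): 17.3 per 1000.
Codon 2 CGC (Arg): 6.3 per 1000.
Codon 3 GCT (Ala): 5.6 per 1000.
Codon 4 CCG (Pro): 11.3 per 1000.
Codon 5 CTC (Leu): 19.4 per 1000.
Lowest frequency is 5.6 at codon 3.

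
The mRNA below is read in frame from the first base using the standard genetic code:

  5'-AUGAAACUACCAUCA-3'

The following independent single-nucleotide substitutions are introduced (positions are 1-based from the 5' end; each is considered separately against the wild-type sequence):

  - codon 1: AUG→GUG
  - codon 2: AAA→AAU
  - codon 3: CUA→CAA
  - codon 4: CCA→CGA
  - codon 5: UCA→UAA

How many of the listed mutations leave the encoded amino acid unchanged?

0

Codon 1: AUG (Met) → GUG (Val) — missense.
Codon 2: AAA (Lys) → AAU (Asn) — missense.
Codon 3: CUA (Leu) → CAA (Gln) — missense.
Codon 4: CCA (Pro) → CGA (Arg) — missense.
Codon 5: UCA (Ser) → UAA (Stop) — nonsense.
Synonymous: 0 of 5.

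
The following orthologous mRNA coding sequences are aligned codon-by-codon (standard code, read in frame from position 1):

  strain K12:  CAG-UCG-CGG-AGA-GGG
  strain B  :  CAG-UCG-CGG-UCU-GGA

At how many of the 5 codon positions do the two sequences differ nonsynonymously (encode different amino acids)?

1

Codon 1: CAG Gln / CAG Gln — identical.
Codon 2: UCG Ser / UCG Ser — identical.
Codon 3: CGG Arg / CGG Arg — identical.
Codon 4: AGA Arg / UCU Ser — nonsynonymous.
Codon 5: GGG Gly / GGA Gly — synonymous.
Nonsynonymous differences: 1.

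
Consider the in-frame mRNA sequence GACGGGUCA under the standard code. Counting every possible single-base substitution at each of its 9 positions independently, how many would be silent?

7

Codon 1 (GAC, Asp): 1 synonymous substitution.
Codon 2 (GGG, Gly): 3 synonymous substitutions.
Codon 3 (UCA, Ser): 3 synonymous substitutions.
Total: 1 + 3 + 3 = 7.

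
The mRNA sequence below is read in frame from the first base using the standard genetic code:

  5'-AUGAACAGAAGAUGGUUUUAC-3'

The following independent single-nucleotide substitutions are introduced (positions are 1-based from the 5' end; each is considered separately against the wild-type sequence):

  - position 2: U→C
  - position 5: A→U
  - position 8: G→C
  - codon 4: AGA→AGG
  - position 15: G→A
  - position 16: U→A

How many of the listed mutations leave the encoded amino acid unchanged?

1

Codon 1: AUG (Met) → ACG (Thr) — missense.
Codon 2: AAC (Asn) → AUC (Ile) — missense.
Codon 3: AGA (Arg) → ACA (Thr) — missense.
Codon 4: AGA (Arg) → AGG (Arg) — synonymous.
Codon 5: UGG (Trp) → UGA (Stop) — nonsense.
Codon 6: UUU (Phe) → AUU (Ile) — missense.
Synonymous: 1 of 6.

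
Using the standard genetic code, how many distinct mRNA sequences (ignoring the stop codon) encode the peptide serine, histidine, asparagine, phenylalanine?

Ser: 6 codons.
His: 2 codons.
Asn: 2 codons.
Phe: 2 codons.
6 × 2 × 2 × 2 = 48.

48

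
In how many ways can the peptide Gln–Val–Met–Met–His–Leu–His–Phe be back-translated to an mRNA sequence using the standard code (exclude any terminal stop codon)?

384

Gln: 2 codons.
Val: 4 codons.
Met: 1 codon.
Met: 1 codon.
His: 2 codons.
Leu: 6 codons.
His: 2 codons.
Phe: 2 codons.
2 × 4 × 1 × 1 × 2 × 6 × 2 × 2 = 384.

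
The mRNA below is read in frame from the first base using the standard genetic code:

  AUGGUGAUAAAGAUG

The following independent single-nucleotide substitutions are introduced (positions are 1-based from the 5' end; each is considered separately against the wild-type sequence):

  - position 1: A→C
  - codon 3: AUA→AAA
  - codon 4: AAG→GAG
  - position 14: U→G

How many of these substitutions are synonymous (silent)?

Codon 1: AUG (Met) → CUG (Leu) — missense.
Codon 3: AUA (Ile) → AAA (Lys) — missense.
Codon 4: AAG (Lys) → GAG (Glu) — missense.
Codon 5: AUG (Met) → AGG (Arg) — missense.
Synonymous: 0 of 4.

0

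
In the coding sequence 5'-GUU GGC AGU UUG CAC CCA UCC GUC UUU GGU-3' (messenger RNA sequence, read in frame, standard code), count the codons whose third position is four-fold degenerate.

6

Codon 1 GUU (Val): third position 4-fold.
Codon 2 GGC (Gly): third position 4-fold.
Codon 3 AGU (Ser): third position 2-fold.
Codon 4 UUG (Leu): third position 2-fold.
Codon 5 CAC (His): third position 2-fold.
Codon 6 CCA (Pro): third position 4-fold.
Codon 7 UCC (Ser): third position 4-fold.
Codon 8 GUC (Val): third position 4-fold.
Codon 9 UUU (Phe): third position 2-fold.
Codon 10 GGU (Gly): third position 4-fold.
Four-fold degenerate third positions: 6.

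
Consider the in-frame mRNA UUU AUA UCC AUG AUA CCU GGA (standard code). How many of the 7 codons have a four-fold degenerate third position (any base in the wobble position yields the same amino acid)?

3

Codon 1 UUU (Phe): third position 2-fold.
Codon 2 AUA (Ile): third position 3-fold.
Codon 3 UCC (Ser): third position 4-fold.
Codon 4 AUG (Met): third position 1-fold.
Codon 5 AUA (Ile): third position 3-fold.
Codon 6 CCU (Pro): third position 4-fold.
Codon 7 GGA (Gly): third position 4-fold.
Four-fold degenerate third positions: 3.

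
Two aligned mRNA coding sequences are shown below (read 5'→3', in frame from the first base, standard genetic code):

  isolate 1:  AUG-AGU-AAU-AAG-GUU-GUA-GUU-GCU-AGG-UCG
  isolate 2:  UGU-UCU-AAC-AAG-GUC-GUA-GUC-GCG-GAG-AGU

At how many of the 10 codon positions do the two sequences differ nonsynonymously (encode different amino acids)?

Codon 1: AUG Met / UGU Cys — nonsynonymous.
Codon 2: AGU Ser / UCU Ser — synonymous.
Codon 3: AAU Asn / AAC Asn — synonymous.
Codon 4: AAG Lys / AAG Lys — identical.
Codon 5: GUU Val / GUC Val — synonymous.
Codon 6: GUA Val / GUA Val — identical.
Codon 7: GUU Val / GUC Val — synonymous.
Codon 8: GCU Ala / GCG Ala — synonymous.
Codon 9: AGG Arg / GAG Glu — nonsynonymous.
Codon 10: UCG Ser / AGU Ser — synonymous.
Nonsynonymous differences: 2.

2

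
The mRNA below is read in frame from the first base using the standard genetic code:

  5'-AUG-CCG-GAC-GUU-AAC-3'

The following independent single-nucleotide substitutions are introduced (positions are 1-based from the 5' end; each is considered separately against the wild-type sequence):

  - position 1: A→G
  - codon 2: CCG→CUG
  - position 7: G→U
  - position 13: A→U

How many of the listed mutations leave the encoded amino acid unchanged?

Codon 1: AUG (Met) → GUG (Val) — missense.
Codon 2: CCG (Pro) → CUG (Leu) — missense.
Codon 3: GAC (Asp) → UAC (Tyr) — missense.
Codon 5: AAC (Asn) → UAC (Tyr) — missense.
Synonymous: 0 of 4.

0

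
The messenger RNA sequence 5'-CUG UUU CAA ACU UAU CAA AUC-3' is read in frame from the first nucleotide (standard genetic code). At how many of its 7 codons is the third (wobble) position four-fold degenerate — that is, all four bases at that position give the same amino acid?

Codon 1 CUG (Leu): third position 4-fold.
Codon 2 UUU (Phe): third position 2-fold.
Codon 3 CAA (Gln): third position 2-fold.
Codon 4 ACU (Thr): third position 4-fold.
Codon 5 UAU (Tyr): third position 2-fold.
Codon 6 CAA (Gln): third position 2-fold.
Codon 7 AUC (Ile): third position 3-fold.
Four-fold degenerate third positions: 2.

2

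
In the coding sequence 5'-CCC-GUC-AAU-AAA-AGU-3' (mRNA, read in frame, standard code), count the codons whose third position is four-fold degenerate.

Codon 1 CCC (Pro): third position 4-fold.
Codon 2 GUC (Val): third position 4-fold.
Codon 3 AAU (Asn): third position 2-fold.
Codon 4 AAA (Lys): third position 2-fold.
Codon 5 AGU (Ser): third position 2-fold.
Four-fold degenerate third positions: 2.

2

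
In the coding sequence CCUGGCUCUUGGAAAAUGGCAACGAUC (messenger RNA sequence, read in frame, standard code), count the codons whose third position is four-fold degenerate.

5

Codon 1 CCU (Pro): third position 4-fold.
Codon 2 GGC (Gly): third position 4-fold.
Codon 3 UCU (Ser): third position 4-fold.
Codon 4 UGG (Trp): third position 1-fold.
Codon 5 AAA (Lys): third position 2-fold.
Codon 6 AUG (Met): third position 1-fold.
Codon 7 GCA (Ala): third position 4-fold.
Codon 8 ACG (Thr): third position 4-fold.
Codon 9 AUC (Ile): third position 3-fold.
Four-fold degenerate third positions: 5.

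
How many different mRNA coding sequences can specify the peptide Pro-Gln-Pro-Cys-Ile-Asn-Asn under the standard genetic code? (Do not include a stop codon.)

768

Pro: 4 codons.
Gln: 2 codons.
Pro: 4 codons.
Cys: 2 codons.
Ile: 3 codons.
Asn: 2 codons.
Asn: 2 codons.
4 × 2 × 4 × 2 × 3 × 2 × 2 = 768.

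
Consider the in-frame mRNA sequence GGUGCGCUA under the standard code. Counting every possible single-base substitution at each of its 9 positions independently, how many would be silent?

10

Codon 1 (GGU, Gly): 3 synonymous substitutions.
Codon 2 (GCG, Ala): 3 synonymous substitutions.
Codon 3 (CUA, Leu): 4 synonymous substitutions.
Total: 3 + 3 + 4 = 10.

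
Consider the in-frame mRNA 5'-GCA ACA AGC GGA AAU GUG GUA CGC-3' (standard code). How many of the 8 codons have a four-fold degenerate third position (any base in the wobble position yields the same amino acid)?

Codon 1 GCA (Ala): third position 4-fold.
Codon 2 ACA (Thr): third position 4-fold.
Codon 3 AGC (Ser): third position 2-fold.
Codon 4 GGA (Gly): third position 4-fold.
Codon 5 AAU (Asn): third position 2-fold.
Codon 6 GUG (Val): third position 4-fold.
Codon 7 GUA (Val): third position 4-fold.
Codon 8 CGC (Arg): third position 4-fold.
Four-fold degenerate third positions: 6.

6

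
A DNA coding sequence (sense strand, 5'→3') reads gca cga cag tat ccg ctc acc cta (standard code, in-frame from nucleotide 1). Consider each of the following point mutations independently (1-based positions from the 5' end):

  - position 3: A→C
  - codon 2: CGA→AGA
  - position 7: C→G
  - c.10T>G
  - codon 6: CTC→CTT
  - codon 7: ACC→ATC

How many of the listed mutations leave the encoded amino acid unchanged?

3

Codon 1: GCA (Ala) → GCC (Ala) — synonymous.
Codon 2: CGA (Arg) → AGA (Arg) — synonymous.
Codon 3: CAG (Gln) → GAG (Glu) — missense.
Codon 4: TAT (Tyr) → GAT (Asp) — missense.
Codon 6: CTC (Leu) → CTT (Leu) — synonymous.
Codon 7: ACC (Thr) → ATC (Ile) — missense.
Synonymous: 3 of 6.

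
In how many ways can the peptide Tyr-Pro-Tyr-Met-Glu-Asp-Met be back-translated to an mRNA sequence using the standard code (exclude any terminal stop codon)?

Tyr: 2 codons.
Pro: 4 codons.
Tyr: 2 codons.
Met: 1 codon.
Glu: 2 codons.
Asp: 2 codons.
Met: 1 codon.
2 × 4 × 2 × 1 × 2 × 2 × 1 = 64.

64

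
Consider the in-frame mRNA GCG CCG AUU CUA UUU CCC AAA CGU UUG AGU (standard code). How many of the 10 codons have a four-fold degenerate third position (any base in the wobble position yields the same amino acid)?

5

Codon 1 GCG (Ala): third position 4-fold.
Codon 2 CCG (Pro): third position 4-fold.
Codon 3 AUU (Ile): third position 3-fold.
Codon 4 CUA (Leu): third position 4-fold.
Codon 5 UUU (Phe): third position 2-fold.
Codon 6 CCC (Pro): third position 4-fold.
Codon 7 AAA (Lys): third position 2-fold.
Codon 8 CGU (Arg): third position 4-fold.
Codon 9 UUG (Leu): third position 2-fold.
Codon 10 AGU (Ser): third position 2-fold.
Four-fold degenerate third positions: 5.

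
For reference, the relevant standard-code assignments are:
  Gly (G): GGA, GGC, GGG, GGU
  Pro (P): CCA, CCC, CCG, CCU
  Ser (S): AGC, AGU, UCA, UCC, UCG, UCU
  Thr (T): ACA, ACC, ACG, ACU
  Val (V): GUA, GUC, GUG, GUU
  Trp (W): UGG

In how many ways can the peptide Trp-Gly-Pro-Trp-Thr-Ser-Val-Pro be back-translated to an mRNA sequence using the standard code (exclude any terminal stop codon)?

6144

Trp: 1 codon.
Gly: 4 codons.
Pro: 4 codons.
Trp: 1 codon.
Thr: 4 codons.
Ser: 6 codons.
Val: 4 codons.
Pro: 4 codons.
1 × 4 × 4 × 1 × 4 × 6 × 4 × 4 = 6144.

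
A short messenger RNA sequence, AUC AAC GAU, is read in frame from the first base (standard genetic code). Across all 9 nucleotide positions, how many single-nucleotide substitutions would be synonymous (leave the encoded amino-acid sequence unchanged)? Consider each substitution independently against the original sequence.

Codon 1 (AUC, Ile): 2 synonymous substitutions.
Codon 2 (AAC, Asn): 1 synonymous substitution.
Codon 3 (GAU, Asp): 1 synonymous substitution.
Total: 2 + 1 + 1 = 4.

4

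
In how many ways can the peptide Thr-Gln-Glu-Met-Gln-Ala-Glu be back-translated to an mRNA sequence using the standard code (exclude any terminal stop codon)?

Thr: 4 codons.
Gln: 2 codons.
Glu: 2 codons.
Met: 1 codon.
Gln: 2 codons.
Ala: 4 codons.
Glu: 2 codons.
4 × 2 × 2 × 1 × 2 × 4 × 2 = 256.

256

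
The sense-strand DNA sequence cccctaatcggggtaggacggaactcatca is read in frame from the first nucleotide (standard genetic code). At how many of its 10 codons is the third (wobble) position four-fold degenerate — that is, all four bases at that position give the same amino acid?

Codon 1 CCC (Pro): third position 4-fold.
Codon 2 CTA (Leu): third position 4-fold.
Codon 3 ATC (Ile): third position 3-fold.
Codon 4 GGG (Gly): third position 4-fold.
Codon 5 GTA (Val): third position 4-fold.
Codon 6 GGA (Gly): third position 4-fold.
Codon 7 CGG (Arg): third position 4-fold.
Codon 8 AAC (Asn): third position 2-fold.
Codon 9 TCA (Ser): third position 4-fold.
Codon 10 TCA (Ser): third position 4-fold.
Four-fold degenerate third positions: 8.

8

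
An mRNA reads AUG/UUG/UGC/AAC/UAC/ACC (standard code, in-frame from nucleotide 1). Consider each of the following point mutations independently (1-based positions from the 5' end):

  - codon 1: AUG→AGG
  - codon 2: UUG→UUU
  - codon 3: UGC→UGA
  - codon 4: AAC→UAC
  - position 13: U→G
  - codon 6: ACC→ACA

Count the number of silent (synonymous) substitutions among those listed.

1

Codon 1: AUG (Met) → AGG (Arg) — missense.
Codon 2: UUG (Leu) → UUU (Phe) — missense.
Codon 3: UGC (Cys) → UGA (Stop) — nonsense.
Codon 4: AAC (Asn) → UAC (Tyr) — missense.
Codon 5: UAC (Tyr) → GAC (Asp) — missense.
Codon 6: ACC (Thr) → ACA (Thr) — synonymous.
Synonymous: 1 of 6.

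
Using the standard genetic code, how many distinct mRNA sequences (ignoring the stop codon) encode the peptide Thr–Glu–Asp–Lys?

32

Thr: 4 codons.
Glu: 2 codons.
Asp: 2 codons.
Lys: 2 codons.
4 × 2 × 2 × 2 = 32.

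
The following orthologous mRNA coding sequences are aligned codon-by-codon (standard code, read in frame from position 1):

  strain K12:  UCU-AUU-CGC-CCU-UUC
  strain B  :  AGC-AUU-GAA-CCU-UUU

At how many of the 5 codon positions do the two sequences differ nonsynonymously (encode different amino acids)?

1

Codon 1: UCU Ser / AGC Ser — synonymous.
Codon 2: AUU Ile / AUU Ile — identical.
Codon 3: CGC Arg / GAA Glu — nonsynonymous.
Codon 4: CCU Pro / CCU Pro — identical.
Codon 5: UUC Phe / UUU Phe — synonymous.
Nonsynonymous differences: 1.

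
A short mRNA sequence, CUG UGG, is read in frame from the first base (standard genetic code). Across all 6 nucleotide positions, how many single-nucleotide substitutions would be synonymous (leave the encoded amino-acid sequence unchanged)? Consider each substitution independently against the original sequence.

4

Codon 1 (CUG, Leu): 4 synonymous substitutions.
Codon 2 (UGG, Trp): 0 synonymous substitutions.
Total: 4 + 0 = 4.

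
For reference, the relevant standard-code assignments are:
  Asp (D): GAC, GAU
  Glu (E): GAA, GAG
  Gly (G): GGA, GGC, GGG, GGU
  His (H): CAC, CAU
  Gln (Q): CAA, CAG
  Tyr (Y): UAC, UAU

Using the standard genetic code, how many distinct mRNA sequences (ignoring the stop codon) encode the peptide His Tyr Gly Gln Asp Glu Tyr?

His: 2 codons.
Tyr: 2 codons.
Gly: 4 codons.
Gln: 2 codons.
Asp: 2 codons.
Glu: 2 codons.
Tyr: 2 codons.
2 × 2 × 4 × 2 × 2 × 2 × 2 = 256.

256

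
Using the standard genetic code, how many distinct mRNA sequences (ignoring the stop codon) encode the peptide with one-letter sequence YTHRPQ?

Tyr: 2 codons.
Thr: 4 codons.
His: 2 codons.
Arg: 6 codons.
Pro: 4 codons.
Gln: 2 codons.
2 × 4 × 2 × 6 × 4 × 2 = 768.

768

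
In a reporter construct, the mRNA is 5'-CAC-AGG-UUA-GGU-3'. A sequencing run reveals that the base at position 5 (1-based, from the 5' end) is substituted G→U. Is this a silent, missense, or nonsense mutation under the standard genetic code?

Position 5 falls in codon 2: AGG → Arg.
After the substitution the codon is AUG → Met.
Arg ≠ Met, so this is a missense mutation.

missense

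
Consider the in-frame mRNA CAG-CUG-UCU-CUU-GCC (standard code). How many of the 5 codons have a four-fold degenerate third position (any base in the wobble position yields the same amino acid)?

4

Codon 1 CAG (Gln): third position 2-fold.
Codon 2 CUG (Leu): third position 4-fold.
Codon 3 UCU (Ser): third position 4-fold.
Codon 4 CUU (Leu): third position 4-fold.
Codon 5 GCC (Ala): third position 4-fold.
Four-fold degenerate third positions: 4.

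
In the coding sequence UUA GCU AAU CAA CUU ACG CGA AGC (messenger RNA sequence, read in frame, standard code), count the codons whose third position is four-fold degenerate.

Codon 1 UUA (Leu): third position 2-fold.
Codon 2 GCU (Ala): third position 4-fold.
Codon 3 AAU (Asn): third position 2-fold.
Codon 4 CAA (Gln): third position 2-fold.
Codon 5 CUU (Leu): third position 4-fold.
Codon 6 ACG (Thr): third position 4-fold.
Codon 7 CGA (Arg): third position 4-fold.
Codon 8 AGC (Ser): third position 2-fold.
Four-fold degenerate third positions: 4.

4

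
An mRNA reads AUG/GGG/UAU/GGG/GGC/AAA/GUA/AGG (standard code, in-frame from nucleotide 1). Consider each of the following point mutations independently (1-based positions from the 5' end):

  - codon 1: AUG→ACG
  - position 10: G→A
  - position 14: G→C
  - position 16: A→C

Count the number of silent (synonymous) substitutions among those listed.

Codon 1: AUG (Met) → ACG (Thr) — missense.
Codon 4: GGG (Gly) → AGG (Arg) — missense.
Codon 5: GGC (Gly) → GCC (Ala) — missense.
Codon 6: AAA (Lys) → CAA (Gln) — missense.
Synonymous: 0 of 4.

0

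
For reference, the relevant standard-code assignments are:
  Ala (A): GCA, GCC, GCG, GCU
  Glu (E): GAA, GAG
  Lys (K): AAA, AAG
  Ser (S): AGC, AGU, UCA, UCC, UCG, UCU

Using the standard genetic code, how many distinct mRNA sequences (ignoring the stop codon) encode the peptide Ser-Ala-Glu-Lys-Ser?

Ser: 6 codons.
Ala: 4 codons.
Glu: 2 codons.
Lys: 2 codons.
Ser: 6 codons.
6 × 4 × 2 × 2 × 6 = 576.

576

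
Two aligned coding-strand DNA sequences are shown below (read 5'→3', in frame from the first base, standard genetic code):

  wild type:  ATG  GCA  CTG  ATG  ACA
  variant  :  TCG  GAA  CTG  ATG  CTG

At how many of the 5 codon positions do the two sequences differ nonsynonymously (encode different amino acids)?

Codon 1: ATG Met / TCG Ser — nonsynonymous.
Codon 2: GCA Ala / GAA Glu — nonsynonymous.
Codon 3: CTG Leu / CTG Leu — identical.
Codon 4: ATG Met / ATG Met — identical.
Codon 5: ACA Thr / CTG Leu — nonsynonymous.
Nonsynonymous differences: 3.

3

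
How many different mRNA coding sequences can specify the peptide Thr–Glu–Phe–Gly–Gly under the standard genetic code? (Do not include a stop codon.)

Thr: 4 codons.
Glu: 2 codons.
Phe: 2 codons.
Gly: 4 codons.
Gly: 4 codons.
4 × 2 × 2 × 4 × 4 = 256.

256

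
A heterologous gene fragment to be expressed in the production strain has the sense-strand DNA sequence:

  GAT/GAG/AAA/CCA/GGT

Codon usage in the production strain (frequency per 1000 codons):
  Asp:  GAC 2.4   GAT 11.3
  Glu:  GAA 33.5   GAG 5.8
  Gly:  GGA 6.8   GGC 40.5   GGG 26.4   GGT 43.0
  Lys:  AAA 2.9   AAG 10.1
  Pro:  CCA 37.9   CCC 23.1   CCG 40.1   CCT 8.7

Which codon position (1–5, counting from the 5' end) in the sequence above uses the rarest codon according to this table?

Codon 1 GAT (Asp): 11.3 per 1000.
Codon 2 GAG (Glu): 5.8 per 1000.
Codon 3 AAA (Lys): 2.9 per 1000.
Codon 4 CCA (Pro): 37.9 per 1000.
Codon 5 GGT (Gly): 43.0 per 1000.
Lowest frequency is 2.9 at codon 3.

3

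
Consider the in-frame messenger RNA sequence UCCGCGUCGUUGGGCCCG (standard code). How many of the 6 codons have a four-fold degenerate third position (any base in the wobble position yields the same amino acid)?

Codon 1 UCC (Ser): third position 4-fold.
Codon 2 GCG (Ala): third position 4-fold.
Codon 3 UCG (Ser): third position 4-fold.
Codon 4 UUG (Leu): third position 2-fold.
Codon 5 GGC (Gly): third position 4-fold.
Codon 6 CCG (Pro): third position 4-fold.
Four-fold degenerate third positions: 5.

5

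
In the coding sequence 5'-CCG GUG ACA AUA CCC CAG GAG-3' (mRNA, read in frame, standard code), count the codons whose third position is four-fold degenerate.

Codon 1 CCG (Pro): third position 4-fold.
Codon 2 GUG (Val): third position 4-fold.
Codon 3 ACA (Thr): third position 4-fold.
Codon 4 AUA (Ile): third position 3-fold.
Codon 5 CCC (Pro): third position 4-fold.
Codon 6 CAG (Gln): third position 2-fold.
Codon 7 GAG (Glu): third position 2-fold.
Four-fold degenerate third positions: 4.

4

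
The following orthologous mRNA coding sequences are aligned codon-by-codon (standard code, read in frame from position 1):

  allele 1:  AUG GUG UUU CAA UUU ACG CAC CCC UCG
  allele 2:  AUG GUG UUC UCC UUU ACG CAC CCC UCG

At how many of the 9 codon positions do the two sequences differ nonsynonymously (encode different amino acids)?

1

Codon 1: AUG Met / AUG Met — identical.
Codon 2: GUG Val / GUG Val — identical.
Codon 3: UUU Phe / UUC Phe — synonymous.
Codon 4: CAA Gln / UCC Ser — nonsynonymous.
Codon 5: UUU Phe / UUU Phe — identical.
Codon 6: ACG Thr / ACG Thr — identical.
Codon 7: CAC His / CAC His — identical.
Codon 8: CCC Pro / CCC Pro — identical.
Codon 9: UCG Ser / UCG Ser — identical.
Nonsynonymous differences: 1.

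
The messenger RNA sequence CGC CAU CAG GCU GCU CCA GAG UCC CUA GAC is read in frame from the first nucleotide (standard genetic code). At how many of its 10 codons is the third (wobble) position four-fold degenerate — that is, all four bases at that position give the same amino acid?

Codon 1 CGC (Arg): third position 4-fold.
Codon 2 CAU (His): third position 2-fold.
Codon 3 CAG (Gln): third position 2-fold.
Codon 4 GCU (Ala): third position 4-fold.
Codon 5 GCU (Ala): third position 4-fold.
Codon 6 CCA (Pro): third position 4-fold.
Codon 7 GAG (Glu): third position 2-fold.
Codon 8 UCC (Ser): third position 4-fold.
Codon 9 CUA (Leu): third position 4-fold.
Codon 10 GAC (Asp): third position 2-fold.
Four-fold degenerate third positions: 6.

6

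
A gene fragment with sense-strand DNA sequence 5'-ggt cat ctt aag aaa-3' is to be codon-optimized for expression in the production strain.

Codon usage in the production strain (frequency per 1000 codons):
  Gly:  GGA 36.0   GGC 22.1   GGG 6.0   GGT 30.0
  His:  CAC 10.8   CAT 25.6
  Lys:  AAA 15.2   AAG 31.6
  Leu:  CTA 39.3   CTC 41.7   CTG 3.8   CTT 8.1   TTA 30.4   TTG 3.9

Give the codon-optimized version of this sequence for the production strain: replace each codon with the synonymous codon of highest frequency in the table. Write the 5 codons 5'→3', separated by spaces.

GGA CAT CTC AAG AAG

Codon 1 (Gly): best is GGA at 36.0.
Codon 2 (His): best is CAT at 25.6.
Codon 3 (Leu): best is CTC at 41.7.
Codon 4 (Lys): best is AAG at 31.6.
Codon 5 (Lys): best is AAG at 31.6.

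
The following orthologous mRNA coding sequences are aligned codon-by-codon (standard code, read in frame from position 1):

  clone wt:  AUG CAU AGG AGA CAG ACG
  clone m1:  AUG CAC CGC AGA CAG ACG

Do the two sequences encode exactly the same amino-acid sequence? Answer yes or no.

yes

Codon 1: AUG Met / AUG Met — identical.
Codon 2: CAU His / CAC His — synonymous.
Codon 3: AGG Arg / CGC Arg — synonymous.
Codon 4: AGA Arg / AGA Arg — identical.
Codon 5: CAG Gln / CAG Gln — identical.
Codon 6: ACG Thr / ACG Thr — identical.
Nonsynonymous differences: 0 → same protein.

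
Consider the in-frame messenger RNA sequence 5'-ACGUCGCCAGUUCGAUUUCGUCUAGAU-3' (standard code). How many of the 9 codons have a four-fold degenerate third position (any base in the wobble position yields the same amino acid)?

7

Codon 1 ACG (Thr): third position 4-fold.
Codon 2 UCG (Ser): third position 4-fold.
Codon 3 CCA (Pro): third position 4-fold.
Codon 4 GUU (Val): third position 4-fold.
Codon 5 CGA (Arg): third position 4-fold.
Codon 6 UUU (Phe): third position 2-fold.
Codon 7 CGU (Arg): third position 4-fold.
Codon 8 CUA (Leu): third position 4-fold.
Codon 9 GAU (Asp): third position 2-fold.
Four-fold degenerate third positions: 7.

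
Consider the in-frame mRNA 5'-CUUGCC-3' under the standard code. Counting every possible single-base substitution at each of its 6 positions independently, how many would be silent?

Codon 1 (CUU, Leu): 3 synonymous substitutions.
Codon 2 (GCC, Ala): 3 synonymous substitutions.
Total: 3 + 3 = 6.

6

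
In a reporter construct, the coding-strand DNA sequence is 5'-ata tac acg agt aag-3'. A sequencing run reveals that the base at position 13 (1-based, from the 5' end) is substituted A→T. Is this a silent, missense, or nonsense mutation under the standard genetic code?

nonsense

Position 13 falls in codon 5: AAG → Lys.
After the substitution the codon is TAG → Stop.
The new codon is a stop codon, so this is a nonsense mutation.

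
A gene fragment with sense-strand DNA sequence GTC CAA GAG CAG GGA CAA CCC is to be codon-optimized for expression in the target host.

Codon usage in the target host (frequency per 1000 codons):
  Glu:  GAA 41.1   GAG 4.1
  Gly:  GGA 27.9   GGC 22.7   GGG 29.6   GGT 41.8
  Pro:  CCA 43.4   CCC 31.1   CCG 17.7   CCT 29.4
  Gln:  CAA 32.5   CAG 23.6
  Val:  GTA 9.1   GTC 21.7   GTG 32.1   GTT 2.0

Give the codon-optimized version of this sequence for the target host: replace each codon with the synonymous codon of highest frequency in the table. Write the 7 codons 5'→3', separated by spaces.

Codon 1 (Val): best is GTG at 32.1.
Codon 2 (Gln): best is CAA at 32.5.
Codon 3 (Glu): best is GAA at 41.1.
Codon 4 (Gln): best is CAA at 32.5.
Codon 5 (Gly): best is GGT at 41.8.
Codon 6 (Gln): best is CAA at 32.5.
Codon 7 (Pro): best is CCA at 43.4.

GTG CAA GAA CAA GGT CAA CCA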